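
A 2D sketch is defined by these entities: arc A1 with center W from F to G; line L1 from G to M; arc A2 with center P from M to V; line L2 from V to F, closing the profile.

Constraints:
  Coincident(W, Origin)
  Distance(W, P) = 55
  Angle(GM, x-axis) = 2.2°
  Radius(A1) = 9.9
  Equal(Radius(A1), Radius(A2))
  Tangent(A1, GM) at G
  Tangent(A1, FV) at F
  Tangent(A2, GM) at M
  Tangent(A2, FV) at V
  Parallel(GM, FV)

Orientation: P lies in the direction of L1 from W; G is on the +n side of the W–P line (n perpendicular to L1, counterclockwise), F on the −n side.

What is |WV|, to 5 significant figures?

55.884

The slot axis is L1's direction at 2.2°, so u = (cos 2.2°, sin 2.2°) = (0.99926, 0.038388) and n = (−sin 2.2°, cos 2.2°) = (-0.038388, 0.99926). W is at the origin and P lies 55.0 along u from W, so P = 55.0·u = (54.959, 2.1113). Tangency of A1 to both parallel lines with radius 9.9 puts G and F at W ± 9.9·n: G = (-0.38004, 9.8927), F = (0.38004, -9.8927). Equal radii place M and V the same way about P: M = P + 9.9·n = (54.579, 12.004), V = P − 9.9·n = (55.339, -7.7814). Then |WV| = |V − W| = 55.884.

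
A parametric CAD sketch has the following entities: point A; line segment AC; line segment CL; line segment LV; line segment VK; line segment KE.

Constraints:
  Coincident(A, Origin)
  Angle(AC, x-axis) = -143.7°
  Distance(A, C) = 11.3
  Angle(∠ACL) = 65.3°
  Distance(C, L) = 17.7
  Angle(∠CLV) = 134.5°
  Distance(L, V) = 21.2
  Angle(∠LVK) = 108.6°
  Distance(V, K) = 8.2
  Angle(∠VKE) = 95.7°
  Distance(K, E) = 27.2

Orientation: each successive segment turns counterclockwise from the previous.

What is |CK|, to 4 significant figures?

36.55

∠CLV = 134.5° gives LV at 16.50° from the x-axis; with |LV| = 21.2, V = (26.70, -9.250). ∠LVK = 108.6° gives VK at 87.90° from the x-axis; with |VK| = 8.2, K = (27.00, -1.055). Then |CK| = |K − C| = 36.55.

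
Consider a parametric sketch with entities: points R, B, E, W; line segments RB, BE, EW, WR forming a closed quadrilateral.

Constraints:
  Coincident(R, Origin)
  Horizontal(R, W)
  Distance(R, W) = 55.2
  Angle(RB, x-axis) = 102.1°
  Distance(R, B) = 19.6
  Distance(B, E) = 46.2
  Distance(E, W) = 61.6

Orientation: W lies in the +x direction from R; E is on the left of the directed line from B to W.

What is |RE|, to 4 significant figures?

60.13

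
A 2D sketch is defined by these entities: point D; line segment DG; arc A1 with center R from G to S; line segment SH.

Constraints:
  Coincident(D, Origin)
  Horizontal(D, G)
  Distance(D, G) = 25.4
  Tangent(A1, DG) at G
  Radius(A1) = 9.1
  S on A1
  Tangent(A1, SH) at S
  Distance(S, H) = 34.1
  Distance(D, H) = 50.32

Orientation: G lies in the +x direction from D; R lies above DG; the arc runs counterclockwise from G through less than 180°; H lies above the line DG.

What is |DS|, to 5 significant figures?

36.076

Checks: D.y = 0.00, G.y = 0.00 ✓; |RS| = 9.100 ✓; ∠(RS, SH) = 90.00° ✓; |SH| = 34.10 ✓; |DH| = 50.32 ✓.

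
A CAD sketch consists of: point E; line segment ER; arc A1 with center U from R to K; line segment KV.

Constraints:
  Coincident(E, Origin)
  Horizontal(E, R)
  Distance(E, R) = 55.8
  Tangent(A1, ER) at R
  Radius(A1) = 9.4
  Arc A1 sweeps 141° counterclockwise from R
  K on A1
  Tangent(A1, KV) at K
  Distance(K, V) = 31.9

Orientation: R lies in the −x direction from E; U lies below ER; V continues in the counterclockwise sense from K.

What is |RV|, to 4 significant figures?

41.34

On A1, R sits at bearing 90° from U; a 141° counterclockwise sweep puts K at bearing 231°, so K = U + 9.4·(cos 231°, sin 231°) = (-61.72, -16.71). Since A1 is tangent to KV there, UK ⟂ KV, so KV runs along (−sin 231°, cos 231°); with |KV| = 31.9, V = (-36.92, -36.78). Then |RV| = |V − R| = 41.34.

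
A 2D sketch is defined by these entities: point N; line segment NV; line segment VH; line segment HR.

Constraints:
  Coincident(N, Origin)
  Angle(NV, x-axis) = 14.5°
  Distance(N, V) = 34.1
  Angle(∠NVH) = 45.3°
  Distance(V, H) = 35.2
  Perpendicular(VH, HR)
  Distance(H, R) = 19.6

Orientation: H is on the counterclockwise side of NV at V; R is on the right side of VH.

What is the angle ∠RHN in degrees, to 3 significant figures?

155°

N is at the origin; NV runs at 14.5° with length 34.1, so V = 34.1·(cos 14.5°, sin 14.5°) = (33.0, 8.54). ∠NVH = 45.3°, so VH runs at 14.5° + (180° − 45.3°) = 149° from the x-axis; with |VH| = 35.2, H = V + 35.2·(cos 149°, sin 149°) = (2.78, 26.6). VH ⟂ HR; with |HR| = 19.6 on the right of VH, R = H + 19.6·(0.512, 0.859) = (12.8, 43.4). Then cos ∠RHN = HR·HN / (|HR||HN|), giving 155°.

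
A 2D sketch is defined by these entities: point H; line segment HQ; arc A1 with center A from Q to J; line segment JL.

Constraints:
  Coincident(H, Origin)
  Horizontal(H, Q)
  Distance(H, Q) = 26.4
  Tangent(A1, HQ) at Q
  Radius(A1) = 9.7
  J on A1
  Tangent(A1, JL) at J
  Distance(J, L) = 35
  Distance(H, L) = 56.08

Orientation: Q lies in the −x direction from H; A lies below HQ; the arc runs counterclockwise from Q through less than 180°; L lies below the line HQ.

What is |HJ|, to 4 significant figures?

37.58

Checks: |AJ| = 9.700 ✓; ∠(AJ, JL) = 90.00° ✓; |JL| = 35.00 ✓; |HL| = 56.08 ✓.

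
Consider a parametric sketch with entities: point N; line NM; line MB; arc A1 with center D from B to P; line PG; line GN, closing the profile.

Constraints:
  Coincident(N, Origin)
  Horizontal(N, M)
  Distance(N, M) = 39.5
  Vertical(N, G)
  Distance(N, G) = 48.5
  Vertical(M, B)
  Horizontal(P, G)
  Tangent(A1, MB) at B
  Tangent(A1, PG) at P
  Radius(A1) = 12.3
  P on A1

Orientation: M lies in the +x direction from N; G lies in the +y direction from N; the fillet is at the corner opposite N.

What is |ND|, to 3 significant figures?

45.3

N is at the origin; N and M share the same y with |NM| = 39.5 and M on the +x side, so M = (39.5, 0.00). NG is vertical with |NG| = 48.5 and G on the +y side, so G = (0.00, 48.5). The virtual corner opposite N is at (39.5, 48.5). Tangency of A1 to MB means the radius DB is perpendicular to MB and A1 meets PG tangentially, so DP is at right angles to PG, with radius 12.3, so the center D sits 12.3 in from both sides at D = (27.2, 36.2). Then |ND| = |D − N| = 45.3.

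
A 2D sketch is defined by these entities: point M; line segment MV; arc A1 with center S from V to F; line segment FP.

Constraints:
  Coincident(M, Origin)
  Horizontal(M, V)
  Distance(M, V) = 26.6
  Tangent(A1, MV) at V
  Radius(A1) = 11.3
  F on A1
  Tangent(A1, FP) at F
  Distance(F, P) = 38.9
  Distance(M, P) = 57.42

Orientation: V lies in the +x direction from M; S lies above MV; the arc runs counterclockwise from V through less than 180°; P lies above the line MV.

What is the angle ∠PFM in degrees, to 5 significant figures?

93.110°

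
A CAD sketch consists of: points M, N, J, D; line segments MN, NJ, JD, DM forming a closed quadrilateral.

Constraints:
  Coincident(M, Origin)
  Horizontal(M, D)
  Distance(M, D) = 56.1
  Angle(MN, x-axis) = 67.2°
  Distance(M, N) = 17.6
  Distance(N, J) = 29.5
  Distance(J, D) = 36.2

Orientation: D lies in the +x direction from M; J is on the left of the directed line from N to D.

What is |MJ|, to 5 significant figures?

44.070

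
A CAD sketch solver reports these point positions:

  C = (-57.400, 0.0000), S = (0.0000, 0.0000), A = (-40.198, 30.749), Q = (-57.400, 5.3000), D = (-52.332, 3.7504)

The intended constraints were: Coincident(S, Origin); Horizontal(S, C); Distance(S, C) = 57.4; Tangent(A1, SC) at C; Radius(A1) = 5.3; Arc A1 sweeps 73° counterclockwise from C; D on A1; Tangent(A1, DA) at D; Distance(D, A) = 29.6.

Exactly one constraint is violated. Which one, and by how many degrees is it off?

Tangent(A1, DA) at D — off by 7.20°.

S = (0.00, 0.00) ✓; S.y = 0.00, C.y = 0.00 ✓; |SC| = 57.40 ✓; ∠(QC, CS) = 90.00° ✓; |QC| = 5.300 ✓; bearing(Q→D) − bearing(Q→C) = 73.00° ✓; |QD| = 5.300 ✓; ∠(QD, DA) = 97.20° ✗; |DA| = 29.60 ✓.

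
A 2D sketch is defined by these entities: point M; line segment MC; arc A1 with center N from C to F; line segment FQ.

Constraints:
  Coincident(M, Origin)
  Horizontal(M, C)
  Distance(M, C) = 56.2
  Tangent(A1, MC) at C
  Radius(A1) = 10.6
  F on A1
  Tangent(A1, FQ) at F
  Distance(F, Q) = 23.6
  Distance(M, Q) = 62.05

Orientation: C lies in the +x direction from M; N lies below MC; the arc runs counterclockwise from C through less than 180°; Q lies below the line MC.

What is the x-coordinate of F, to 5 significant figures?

45.823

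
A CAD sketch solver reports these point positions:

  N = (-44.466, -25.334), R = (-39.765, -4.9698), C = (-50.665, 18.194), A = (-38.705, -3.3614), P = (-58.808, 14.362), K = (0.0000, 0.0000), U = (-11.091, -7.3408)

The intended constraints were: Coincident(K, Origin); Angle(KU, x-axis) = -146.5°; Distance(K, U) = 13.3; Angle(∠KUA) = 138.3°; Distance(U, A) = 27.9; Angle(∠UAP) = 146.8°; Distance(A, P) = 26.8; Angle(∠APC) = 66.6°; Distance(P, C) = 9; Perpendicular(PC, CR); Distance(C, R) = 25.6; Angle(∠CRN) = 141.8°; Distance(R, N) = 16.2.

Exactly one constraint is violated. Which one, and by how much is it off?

Distance(R, N) = 16.2 — off by 4.70.

K = (0.00, 0.00) ✓; KU at -146.5° ✓; |KU| = 13.30 ✓; ∠KUA = 138.3° ✓; |UA| = 27.90 ✓; ∠UAP = 146.8° ✓; |AP| = 26.80 ✓; ∠APC = 66.60° ✓; |PC| = 9.000 ✓; ∠(PC, CR) = 90.00° ✓; |CR| = 25.60 ✓; ∠CRN = 141.8° ✓; |RN| = 20.90 ✗.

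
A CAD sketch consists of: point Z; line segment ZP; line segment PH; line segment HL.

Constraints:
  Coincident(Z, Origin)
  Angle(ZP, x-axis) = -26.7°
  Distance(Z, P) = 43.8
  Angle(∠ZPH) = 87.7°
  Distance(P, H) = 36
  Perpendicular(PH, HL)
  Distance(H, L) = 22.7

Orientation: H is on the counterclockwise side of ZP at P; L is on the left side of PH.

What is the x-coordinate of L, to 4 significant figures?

33.33

Z is at the origin; ZP runs at -26.7° with length 43.8, so P = 43.8·(cos -26.7°, sin -26.7°) = (39.13, -19.68). ∠ZPH = 87.7°, so PH runs at -26.7° + (180° − 87.7°) = 65.60° from the x-axis; with |PH| = 36.0, H = P + 36.0·(cos 65.60°, sin 65.60°) = (54.00, 13.10). PH is perpendicular to HL; with |HL| = 22.7 on the left of PH, L = H + 22.7·(-0.9107, 0.4131) = (33.33, 22.48). So L.x = 33.33.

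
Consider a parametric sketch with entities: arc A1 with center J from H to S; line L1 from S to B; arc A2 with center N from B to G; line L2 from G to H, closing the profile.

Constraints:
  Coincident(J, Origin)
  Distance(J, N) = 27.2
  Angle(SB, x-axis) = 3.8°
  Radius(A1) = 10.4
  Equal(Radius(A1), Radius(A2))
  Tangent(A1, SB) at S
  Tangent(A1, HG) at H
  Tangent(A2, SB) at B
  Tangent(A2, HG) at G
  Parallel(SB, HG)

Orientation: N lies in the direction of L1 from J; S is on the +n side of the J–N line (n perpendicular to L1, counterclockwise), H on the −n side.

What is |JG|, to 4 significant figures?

29.12

Tangency of A1 to both parallel lines with radius 10.4 puts S and H at J ± 10.4·n: S = (-0.6892, 10.38), H = (0.6892, -10.38). Equal radii place B and G the same way about N: B = N + 10.4·n = (26.45, 12.18), G = N − 10.4·n = (27.83, -8.574). Then |JG| = |G − J| = 29.12.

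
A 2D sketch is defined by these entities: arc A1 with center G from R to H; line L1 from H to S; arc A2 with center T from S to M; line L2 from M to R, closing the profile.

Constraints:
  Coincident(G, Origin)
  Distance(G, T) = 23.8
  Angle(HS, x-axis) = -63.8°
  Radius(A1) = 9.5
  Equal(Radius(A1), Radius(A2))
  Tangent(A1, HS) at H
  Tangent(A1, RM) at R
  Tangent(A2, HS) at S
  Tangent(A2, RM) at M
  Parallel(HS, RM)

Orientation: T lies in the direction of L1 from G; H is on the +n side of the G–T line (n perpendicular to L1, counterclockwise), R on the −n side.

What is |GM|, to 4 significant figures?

25.63

The slot axis is L1's direction at -63.8°, so u = (cos -63.8°, sin -63.8°) = (0.4415, -0.8973) and n = (−sin -63.8°, cos -63.8°) = (0.8973, 0.4415). G is at the origin and T lies 23.8 along u from G, so T = 23.8·u = (10.51, -21.35). Tangency of A1 to both parallel lines with radius 9.5 puts H and R at G ± 9.5·n: H = (8.524, 4.194), R = (-8.524, -4.194). Equal radii place S and M the same way about T: S = T + 9.5·n = (19.03, -17.16), M = T − 9.5·n = (1.984, -25.55). Then |GM| = |M − G| = 25.63.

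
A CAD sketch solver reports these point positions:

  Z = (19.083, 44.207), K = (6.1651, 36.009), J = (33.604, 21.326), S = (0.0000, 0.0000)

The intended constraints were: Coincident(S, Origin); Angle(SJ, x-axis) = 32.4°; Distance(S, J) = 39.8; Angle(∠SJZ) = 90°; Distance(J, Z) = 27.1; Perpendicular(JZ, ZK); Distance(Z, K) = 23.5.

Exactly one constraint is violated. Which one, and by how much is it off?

Distance(Z, K) = 23.5 — off by 8.20.

S = (0.00, 0.00) ✓; SJ at 32.40° ✓; |SJ| = 39.80 ✓; ∠SJZ = 90.00° ✓; |JZ| = 27.10 ✓; ∠(JZ, ZK) = 90.00° ✓; |ZK| = 15.30 ✗.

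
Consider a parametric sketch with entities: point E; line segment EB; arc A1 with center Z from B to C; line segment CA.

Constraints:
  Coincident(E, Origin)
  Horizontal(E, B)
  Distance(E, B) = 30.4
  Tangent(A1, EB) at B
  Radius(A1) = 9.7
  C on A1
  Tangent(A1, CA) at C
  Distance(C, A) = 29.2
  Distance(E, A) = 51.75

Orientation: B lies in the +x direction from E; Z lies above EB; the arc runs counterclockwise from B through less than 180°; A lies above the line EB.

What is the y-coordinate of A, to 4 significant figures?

40.41

E is at the origin; EB is horizontal with |EB| = 30.4 and B on the +x side, so B = (30.40, 0.000). Tangency of A1 to EB means the radius ZB is perpendicular to EB, so Z = B + (0, 9.7) = (30.40, 9.700). Since ZC ⟂ CA (tangency), |ZA| = √(9.7² + 29.2²) = 30.77 regardless of where C sits on A1. So A lies on both circle(E, 51.75) and circle(Z, 30.77); the above-EB intersection is A = (32.33, 40.41). C is the foot of the tangent from A: C = (39.78, 12.17).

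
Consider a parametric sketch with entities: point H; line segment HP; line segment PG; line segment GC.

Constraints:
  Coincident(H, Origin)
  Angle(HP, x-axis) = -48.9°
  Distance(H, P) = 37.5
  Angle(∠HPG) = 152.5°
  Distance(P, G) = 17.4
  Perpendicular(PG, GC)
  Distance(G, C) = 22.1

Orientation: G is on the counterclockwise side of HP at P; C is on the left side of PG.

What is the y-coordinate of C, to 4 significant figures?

-14.03

H is at the origin; HP runs at -48.9° with length 37.5, so P = 37.5·(cos -48.9°, sin -48.9°) = (24.65, -28.26). ∠HPG = 152.5°, so PG runs at -48.9° + (180° − 152.5°) = -21.40° from the x-axis; with |PG| = 17.4, G = P + 17.4·(cos -21.40°, sin -21.40°) = (40.85, -34.61). PG is perpendicular to GC; with |GC| = 22.1 on the left of PG, C = G + 22.1·(0.3649, 0.9311) = (48.92, -14.03). So C.y = -14.03.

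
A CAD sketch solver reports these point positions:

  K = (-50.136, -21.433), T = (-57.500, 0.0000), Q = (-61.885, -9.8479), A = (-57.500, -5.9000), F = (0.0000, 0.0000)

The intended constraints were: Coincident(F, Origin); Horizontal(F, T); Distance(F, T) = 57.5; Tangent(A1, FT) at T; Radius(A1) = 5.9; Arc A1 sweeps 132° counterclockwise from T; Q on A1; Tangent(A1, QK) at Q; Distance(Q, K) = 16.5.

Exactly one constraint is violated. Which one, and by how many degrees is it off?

Tangent(A1, QK) at Q — off by 3.41°.

F = (0.00, 0.00) ✓; F.y = 0.00, T.y = 0.00 ✓; |FT| = 57.50 ✓; ∠(AT, TF) = 90.00° ✓; |AT| = 5.900 ✓; bearing(A→Q) − bearing(A→T) = 132.0° ✓; |AQ| = 5.900 ✓; ∠(AQ, QK) = 86.59° ✗; |QK| = 16.50 ✓.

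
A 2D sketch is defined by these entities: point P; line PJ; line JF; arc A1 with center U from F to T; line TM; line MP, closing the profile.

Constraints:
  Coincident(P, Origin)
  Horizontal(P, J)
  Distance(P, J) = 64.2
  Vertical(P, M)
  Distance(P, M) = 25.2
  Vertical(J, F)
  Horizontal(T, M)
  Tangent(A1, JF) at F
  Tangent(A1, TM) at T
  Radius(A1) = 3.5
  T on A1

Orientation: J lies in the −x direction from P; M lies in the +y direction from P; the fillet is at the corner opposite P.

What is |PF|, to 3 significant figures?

67.8

P is at the origin; PJ is horizontal with |PJ| = 64.2 and J on the −x side, so J = (-64.2, 0.00). P and M share the same x with |PM| = 25.2 and M on the +y side, so M = (0.00, 25.2). The virtual corner opposite P is at (-64.2, 25.2). A1 meets JF tangentially, so UF is at right angles to JF and the tangent condition forces UT to be normal to TM, with radius 3.5, so the center U sits 3.5 in from both sides at U = (-60.7, 21.7). That places the tangent points at F = (-64.2, 21.7) on JF and T = (-60.7, 25.2) on TM. Then |PF| = |F − P| = 67.8.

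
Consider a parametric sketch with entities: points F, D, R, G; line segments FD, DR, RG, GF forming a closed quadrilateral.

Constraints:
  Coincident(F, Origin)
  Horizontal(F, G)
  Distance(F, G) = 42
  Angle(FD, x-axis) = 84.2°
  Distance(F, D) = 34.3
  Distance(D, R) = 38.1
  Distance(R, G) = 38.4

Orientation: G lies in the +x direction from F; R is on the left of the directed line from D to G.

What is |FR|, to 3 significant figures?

56.4

F is at the origin; F and G share the same y with |FG| = 42.0 and G in +x, so G = (42.0, 0). FD runs at 84.2° with |FD| = 34.3, so D = (3.47, 34.1). R is determined by |DR| = 38.1 and |RG| = 38.4 together: it lies at the intersection of circle(D, 38.1) and circle(G, 38.4). With |DG| = 51.5, the foot of the radical line on DG is 25.5 from D and the perpendicular offset is √(38.1² − 25.5²) = 28.3. Taking the left-of-DG solution: R = (41.3, 38.4).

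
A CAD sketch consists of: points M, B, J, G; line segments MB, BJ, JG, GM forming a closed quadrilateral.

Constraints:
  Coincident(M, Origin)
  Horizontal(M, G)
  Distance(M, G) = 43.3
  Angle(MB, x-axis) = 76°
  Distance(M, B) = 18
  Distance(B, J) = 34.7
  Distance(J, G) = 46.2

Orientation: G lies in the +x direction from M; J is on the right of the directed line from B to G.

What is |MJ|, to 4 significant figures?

17.01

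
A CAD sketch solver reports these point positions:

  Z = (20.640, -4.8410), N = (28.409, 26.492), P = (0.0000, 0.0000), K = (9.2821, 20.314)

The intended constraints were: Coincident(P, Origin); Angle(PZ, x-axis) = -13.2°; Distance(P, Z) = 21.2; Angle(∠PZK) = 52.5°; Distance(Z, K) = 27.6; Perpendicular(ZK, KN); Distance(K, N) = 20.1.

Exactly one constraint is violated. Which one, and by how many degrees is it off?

Perpendicular(ZK, KN) — off by 6.40°.

P = (0.00, 0.00) ✓; PZ at -13.20° ✓; |PZ| = 21.20 ✓; ∠PZK = 52.50° ✓; |ZK| = 27.60 ✓; ∠(ZK, KN) = 96.40° ✗; |KN| = 20.10 ✓.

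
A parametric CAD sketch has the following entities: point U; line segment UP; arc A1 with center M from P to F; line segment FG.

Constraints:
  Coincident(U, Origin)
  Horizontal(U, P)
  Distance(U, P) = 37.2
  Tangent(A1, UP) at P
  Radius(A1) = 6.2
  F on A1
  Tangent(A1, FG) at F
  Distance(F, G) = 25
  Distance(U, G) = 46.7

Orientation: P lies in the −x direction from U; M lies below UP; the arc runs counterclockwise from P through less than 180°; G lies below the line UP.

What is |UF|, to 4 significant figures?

43.81

U is at the origin; UP is horizontal with |UP| = 37.2 and P on the −x side, so P = (-37.20, 0.000). Tangency of A1 to UP means the radius MP is perpendicular to UP, so M = P + (0, -6.2) = (-37.20, -6.200). Since MF ⟂ FG (tangency), |MG| = √(6.2² + 25.0²) = 25.76 regardless of where F sits on A1. So G lies on both circle(U, 46.7) and circle(M, 25.76); the below-UP intersection is G = (-34.22, -31.78). F is the foot of the tangent from G: F = (-43.00, -8.380).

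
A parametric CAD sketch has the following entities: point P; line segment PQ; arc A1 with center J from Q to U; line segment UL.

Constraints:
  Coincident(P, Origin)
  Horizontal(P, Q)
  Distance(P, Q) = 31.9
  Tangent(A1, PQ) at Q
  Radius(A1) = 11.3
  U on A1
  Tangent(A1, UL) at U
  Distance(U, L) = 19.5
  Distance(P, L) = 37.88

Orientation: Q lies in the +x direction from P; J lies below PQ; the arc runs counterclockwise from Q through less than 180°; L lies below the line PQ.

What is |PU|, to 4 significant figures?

23.73

Checks: |JU| = 11.30 ✓; ∠(JU, UL) = 90.00° ✓; |UL| = 19.50 ✓; |PL| = 37.88 ✓.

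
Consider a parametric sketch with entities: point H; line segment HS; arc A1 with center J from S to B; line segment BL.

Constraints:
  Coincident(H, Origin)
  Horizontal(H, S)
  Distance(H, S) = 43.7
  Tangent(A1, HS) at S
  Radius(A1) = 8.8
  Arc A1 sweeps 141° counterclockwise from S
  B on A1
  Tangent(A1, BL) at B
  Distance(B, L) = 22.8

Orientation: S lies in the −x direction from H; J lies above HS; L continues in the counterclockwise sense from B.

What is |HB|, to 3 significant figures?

41.2

Since A1 is tangent to HS there, JS ⟂ HS, so J = S + (0, 8.8) = (-43.7, 8.80). On A1, S sits at bearing -90° from J; a 141° counterclockwise sweep puts B at bearing 51°, so B = J + 8.8·(cos 51°, sin 51°) = (-38.2, 15.6). Then |HB| = |B − H| = 41.2.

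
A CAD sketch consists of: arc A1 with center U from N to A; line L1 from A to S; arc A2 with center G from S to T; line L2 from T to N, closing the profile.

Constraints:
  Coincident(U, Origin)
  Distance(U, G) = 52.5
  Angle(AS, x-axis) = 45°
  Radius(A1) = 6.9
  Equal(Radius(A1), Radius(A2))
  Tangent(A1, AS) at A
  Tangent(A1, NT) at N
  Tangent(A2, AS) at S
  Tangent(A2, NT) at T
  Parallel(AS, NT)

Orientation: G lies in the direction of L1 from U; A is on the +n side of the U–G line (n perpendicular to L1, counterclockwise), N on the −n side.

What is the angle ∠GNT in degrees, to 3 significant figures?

7.49°

The slot axis is L1's direction at 45.0°, so u = (cos 45.0°, sin 45.0°) = (0.707, 0.707) and n = (−sin 45.0°, cos 45.0°) = (-0.707, 0.707). U is at the origin and G lies 52.5 along u from U, so G = 52.5·u = (37.1, 37.1). Tangency of A1 to both parallel lines with radius 6.9 puts A and N at U ± 6.9·n: A = (-4.88, 4.88), N = (4.88, -4.88). Equal radii place S and T the same way about G: S = G + 6.9·n = (32.2, 42.0), T = G − 6.9·n = (42.0, 32.2). Then cos ∠GNT = NG·NT / (|NG||NT|), giving 7.49°.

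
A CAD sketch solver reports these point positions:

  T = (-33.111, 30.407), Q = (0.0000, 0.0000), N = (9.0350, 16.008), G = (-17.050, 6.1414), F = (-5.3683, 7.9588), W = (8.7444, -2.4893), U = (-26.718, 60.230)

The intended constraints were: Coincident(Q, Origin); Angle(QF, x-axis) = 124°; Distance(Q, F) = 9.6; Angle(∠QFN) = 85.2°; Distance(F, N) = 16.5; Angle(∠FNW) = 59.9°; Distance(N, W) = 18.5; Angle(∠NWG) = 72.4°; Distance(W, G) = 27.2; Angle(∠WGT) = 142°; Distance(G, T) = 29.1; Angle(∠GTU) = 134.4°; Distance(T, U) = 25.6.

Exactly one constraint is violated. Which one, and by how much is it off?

Distance(T, U) = 25.6 — off by 4.90.

Q = (0.00, 0.00) ✓; QF at 124.0° ✓; |QF| = 9.600 ✓; ∠QFN = 85.20° ✓; |FN| = 16.50 ✓; ∠FNW = 59.90° ✓; |NW| = 18.50 ✓; ∠NWG = 72.40° ✓; |WG| = 27.20 ✓; ∠WGT = 142.0° ✓; |GT| = 29.10 ✓; ∠GTU = 134.4° ✓; |TU| = 30.50 ✗.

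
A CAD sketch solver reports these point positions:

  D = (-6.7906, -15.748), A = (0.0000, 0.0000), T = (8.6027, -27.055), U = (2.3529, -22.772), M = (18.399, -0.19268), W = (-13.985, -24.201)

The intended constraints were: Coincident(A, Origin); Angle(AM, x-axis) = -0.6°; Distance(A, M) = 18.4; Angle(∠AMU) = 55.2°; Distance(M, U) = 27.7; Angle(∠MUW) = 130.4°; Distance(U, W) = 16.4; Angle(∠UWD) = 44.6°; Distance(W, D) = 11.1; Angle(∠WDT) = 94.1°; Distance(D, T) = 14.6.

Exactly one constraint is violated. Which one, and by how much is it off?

Distance(D, T) = 14.6 — off by 4.50.

A = (0.00, 0.00) ✓; AM at -0.6000° ✓; |AM| = 18.40 ✓; ∠AMU = 55.20° ✓; |MU| = 27.70 ✓; ∠MUW = 130.4° ✓; |UW| = 16.40 ✓; ∠UWD = 44.60° ✓; |WD| = 11.10 ✓; ∠WDT = 94.10° ✓; |DT| = 19.10 ✗.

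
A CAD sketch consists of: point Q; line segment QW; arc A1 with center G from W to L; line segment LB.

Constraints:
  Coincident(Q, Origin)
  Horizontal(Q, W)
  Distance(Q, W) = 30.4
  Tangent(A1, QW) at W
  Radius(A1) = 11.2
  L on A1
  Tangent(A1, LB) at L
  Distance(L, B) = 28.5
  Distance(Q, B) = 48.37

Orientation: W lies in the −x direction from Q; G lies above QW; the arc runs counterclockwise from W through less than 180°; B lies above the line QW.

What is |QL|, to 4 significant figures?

23.61

Q is at the origin; QW is horizontal with |QW| = 30.4 and W on the −x side, so W = (-30.40, 0.000). Tangency of A1 to QW means the radius GW is perpendicular to QW, so G = W + (0, 11.2) = (-30.40, 11.20). Since GL ⟂ LB (tangency), |GB| = √(11.2² + 28.5²) = 30.62 regardless of where L sits on A1. So B lies on both circle(Q, 48.37) and circle(G, 30.62); the above-QW intersection is B = (-25.09, 41.36). L is the foot of the tangent from B: L = (-19.42, 13.42).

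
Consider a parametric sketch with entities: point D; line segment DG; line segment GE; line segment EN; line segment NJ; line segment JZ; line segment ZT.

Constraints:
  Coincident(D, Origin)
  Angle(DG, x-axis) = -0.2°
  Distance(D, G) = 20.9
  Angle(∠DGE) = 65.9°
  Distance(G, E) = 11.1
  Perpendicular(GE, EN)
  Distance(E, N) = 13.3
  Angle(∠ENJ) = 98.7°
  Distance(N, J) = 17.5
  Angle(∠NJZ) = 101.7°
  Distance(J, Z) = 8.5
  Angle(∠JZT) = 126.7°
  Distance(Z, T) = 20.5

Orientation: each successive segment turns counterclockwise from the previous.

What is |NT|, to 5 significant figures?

24.310

D is at the origin; DG runs at -0.2° with length 20.9, so G = (20.900, -0.072955). ∠DGE = 65.9° gives GE at 113.90° from the x-axis; with |GE| = 11.1, E = (16.403, 10.075). GE is perpendicular to EN, so EN runs at -156.10°; with |EN| = 13.3, N = (4.2432, 4.6869). ∠ENJ = 98.7° gives NJ at -74.800° from the x-axis; with |NJ| = 17.5, J = (8.8315, -12.201). ∠NJZ = 101.7° gives JZ at 3.5000° from the x-axis; with |JZ| = 8.5, Z = (17.316, -11.682). ∠JZT = 126.7° gives ZT at 56.800° from the x-axis; with |ZT| = 20.5, T = (28.541, 5.4717). Then |NT| = |T − N| = 24.310.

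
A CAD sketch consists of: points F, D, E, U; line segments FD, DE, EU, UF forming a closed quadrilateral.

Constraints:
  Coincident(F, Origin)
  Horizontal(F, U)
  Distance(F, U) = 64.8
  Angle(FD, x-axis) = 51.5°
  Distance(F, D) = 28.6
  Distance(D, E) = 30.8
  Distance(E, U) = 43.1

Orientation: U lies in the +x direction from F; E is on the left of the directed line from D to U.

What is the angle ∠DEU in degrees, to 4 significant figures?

87.91°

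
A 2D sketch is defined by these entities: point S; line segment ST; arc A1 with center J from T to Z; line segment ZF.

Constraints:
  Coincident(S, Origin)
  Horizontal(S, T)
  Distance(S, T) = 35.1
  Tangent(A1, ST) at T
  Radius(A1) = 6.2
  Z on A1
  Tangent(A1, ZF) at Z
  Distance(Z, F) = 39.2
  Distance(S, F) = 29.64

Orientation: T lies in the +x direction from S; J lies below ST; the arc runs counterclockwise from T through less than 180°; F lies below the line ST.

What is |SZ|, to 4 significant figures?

30.78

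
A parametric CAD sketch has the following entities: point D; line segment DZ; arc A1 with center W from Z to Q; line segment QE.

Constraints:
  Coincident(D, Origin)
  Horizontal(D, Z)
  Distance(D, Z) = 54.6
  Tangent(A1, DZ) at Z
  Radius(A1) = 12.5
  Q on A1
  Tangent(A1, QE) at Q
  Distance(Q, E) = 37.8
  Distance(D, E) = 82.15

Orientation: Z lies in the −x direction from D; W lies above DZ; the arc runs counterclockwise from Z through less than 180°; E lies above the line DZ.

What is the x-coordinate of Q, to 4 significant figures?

-44.05

Checks: |WQ| = 12.50 ✓; ∠(WQ, QE) = 90.00° ✓; |QE| = 37.80 ✓; |DE| = 82.15 ✓.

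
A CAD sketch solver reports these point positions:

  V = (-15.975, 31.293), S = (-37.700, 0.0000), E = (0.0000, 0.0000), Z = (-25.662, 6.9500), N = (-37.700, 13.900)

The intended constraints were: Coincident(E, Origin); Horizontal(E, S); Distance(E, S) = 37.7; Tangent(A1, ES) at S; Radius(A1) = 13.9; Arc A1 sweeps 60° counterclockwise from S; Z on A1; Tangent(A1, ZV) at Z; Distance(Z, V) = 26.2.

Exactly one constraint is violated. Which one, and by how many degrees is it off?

Tangent(A1, ZV) at Z — off by 8.30°.

E = (0.00, 0.00) ✓; E.y = 0.00, S.y = 0.00 ✓; |ES| = 37.70 ✓; ∠(NS, SE) = 90.00° ✓; |NS| = 13.90 ✓; bearing(N→Z) − bearing(N→S) = 60.00° ✓; |NZ| = 13.90 ✓; ∠(NZ, ZV) = 81.70° ✗; |ZV| = 26.20 ✓.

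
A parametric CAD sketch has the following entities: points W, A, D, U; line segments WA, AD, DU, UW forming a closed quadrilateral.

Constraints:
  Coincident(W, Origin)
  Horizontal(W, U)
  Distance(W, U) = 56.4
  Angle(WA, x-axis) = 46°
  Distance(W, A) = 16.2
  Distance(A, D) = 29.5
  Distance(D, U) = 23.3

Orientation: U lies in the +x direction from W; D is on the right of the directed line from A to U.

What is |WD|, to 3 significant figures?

34.9

Checks: |WU| = 56.40 ✓; |WA| = 16.20 ✓; |AD| = 29.50 ✓; |DU| = 23.30 ✓.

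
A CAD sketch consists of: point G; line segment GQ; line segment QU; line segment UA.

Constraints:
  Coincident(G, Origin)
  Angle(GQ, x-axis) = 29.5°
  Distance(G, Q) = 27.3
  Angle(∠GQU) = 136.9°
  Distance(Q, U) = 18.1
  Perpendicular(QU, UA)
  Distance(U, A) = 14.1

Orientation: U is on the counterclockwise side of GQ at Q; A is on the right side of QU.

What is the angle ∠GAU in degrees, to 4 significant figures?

49.27°

∠GQU = 136.9°, so QU runs at 29.5° + (180° − 136.9°) = 72.60° from the x-axis; with |QU| = 18.1, U = Q + 18.1·(cos 72.60°, sin 72.60°) = (29.17, 30.71). The perpendicularity gives UA at right angles to QU; with |UA| = 14.1 on the right of QU, A = U + 14.1·(0.9542, -0.2990) = (42.63, 26.50). Then cos ∠GAU = AG·AU / (|AG||AU|), giving 49.27°.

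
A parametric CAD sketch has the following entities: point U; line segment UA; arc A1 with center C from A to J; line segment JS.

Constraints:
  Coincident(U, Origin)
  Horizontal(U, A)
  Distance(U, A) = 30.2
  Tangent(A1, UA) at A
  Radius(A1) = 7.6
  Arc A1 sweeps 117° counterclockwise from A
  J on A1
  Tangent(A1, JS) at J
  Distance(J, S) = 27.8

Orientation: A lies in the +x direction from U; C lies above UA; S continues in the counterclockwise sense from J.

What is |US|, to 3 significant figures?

43.3

U is at the origin; UA is horizontal with |UA| = 30.2 and A on the +x side, so A = (30.2, 0.00). The tangent condition forces CA to be normal to UA, so C = A + (0, 7.6) = (30.2, 7.60). On A1, A sits at bearing -90° from C; a 117° counterclockwise sweep puts J at bearing 27°, so J = C + 7.6·(cos 27°, sin 27°) = (37.0, 11.1). The tangent condition forces CJ to be normal to JS, so JS runs along (−sin 27°, cos 27°); with |JS| = 27.8, S = (24.4, 35.8). Then |US| = |S − U| = 43.3.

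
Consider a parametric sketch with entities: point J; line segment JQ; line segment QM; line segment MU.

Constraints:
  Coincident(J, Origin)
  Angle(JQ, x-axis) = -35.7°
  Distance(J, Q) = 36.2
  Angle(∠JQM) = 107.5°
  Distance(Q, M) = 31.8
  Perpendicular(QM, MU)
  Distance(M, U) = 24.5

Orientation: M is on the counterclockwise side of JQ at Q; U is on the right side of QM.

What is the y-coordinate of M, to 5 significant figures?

-2.0752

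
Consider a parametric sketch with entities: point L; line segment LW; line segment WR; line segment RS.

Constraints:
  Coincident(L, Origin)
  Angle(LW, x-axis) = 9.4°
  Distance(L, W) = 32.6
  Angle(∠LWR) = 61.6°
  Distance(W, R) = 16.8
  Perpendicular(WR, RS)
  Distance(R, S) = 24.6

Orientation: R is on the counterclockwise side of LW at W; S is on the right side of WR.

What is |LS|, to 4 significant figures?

53.29

L is at the origin; LW runs at 9.4° with length 32.6, so W = 32.6·(cos 9.4°, sin 9.4°) = (32.16, 5.324). ∠LWR = 61.6°, so WR runs at 9.4° + (180° − 61.6°) = 127.8° from the x-axis; with |WR| = 16.8, R = W + 16.8·(cos 127.8°, sin 127.8°) = (21.87, 18.60). WR ⟂ RS; with |RS| = 24.6 on the right of WR, S = R + 24.6·(0.7902, 0.6129) = (41.30, 33.68). Then |LS| = |S − L| = 53.29.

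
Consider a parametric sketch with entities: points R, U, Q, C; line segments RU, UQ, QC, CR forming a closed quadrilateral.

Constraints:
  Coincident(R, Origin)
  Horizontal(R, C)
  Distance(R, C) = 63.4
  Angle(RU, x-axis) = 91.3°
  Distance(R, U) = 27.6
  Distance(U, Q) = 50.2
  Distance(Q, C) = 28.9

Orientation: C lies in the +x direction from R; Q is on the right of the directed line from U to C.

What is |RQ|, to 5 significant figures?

36.191

R is at the origin; RC is horizontal with |RC| = 63.4 and C in +x, so C = (63.4, 0). RU runs at 91.3° with |RU| = 27.6, so U = (-0.62617, 27.593). Q is determined by |UQ| = 50.2 and |QC| = 28.9 together: it lies at the intersection of circle(U, 50.2) and circle(C, 28.9). With |UC| = 69.719, the foot of the radical line on UC is 46.942 from U and the perpendicular offset is √(50.2² − 46.942²) = 17.789. Taking the right-of-UC solution: Q = (35.443, -7.3221).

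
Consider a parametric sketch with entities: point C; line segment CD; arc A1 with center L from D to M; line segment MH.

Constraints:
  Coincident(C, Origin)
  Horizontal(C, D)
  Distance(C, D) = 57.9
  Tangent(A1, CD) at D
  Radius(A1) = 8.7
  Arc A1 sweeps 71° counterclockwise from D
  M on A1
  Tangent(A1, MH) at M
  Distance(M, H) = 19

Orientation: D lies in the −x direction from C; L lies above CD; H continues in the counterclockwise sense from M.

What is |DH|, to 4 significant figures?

27.85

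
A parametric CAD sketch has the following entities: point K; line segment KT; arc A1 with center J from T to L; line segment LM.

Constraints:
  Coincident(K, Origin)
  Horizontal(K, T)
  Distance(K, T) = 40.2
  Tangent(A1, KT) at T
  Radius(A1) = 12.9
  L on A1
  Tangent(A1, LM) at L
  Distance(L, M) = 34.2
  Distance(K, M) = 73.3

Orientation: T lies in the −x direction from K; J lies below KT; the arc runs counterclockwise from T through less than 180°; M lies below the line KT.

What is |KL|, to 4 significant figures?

54.09

Checks: |JL| = 12.90 ✓; ∠(JL, LM) = 90.00° ✓; |LM| = 34.20 ✓; |KM| = 73.30 ✓.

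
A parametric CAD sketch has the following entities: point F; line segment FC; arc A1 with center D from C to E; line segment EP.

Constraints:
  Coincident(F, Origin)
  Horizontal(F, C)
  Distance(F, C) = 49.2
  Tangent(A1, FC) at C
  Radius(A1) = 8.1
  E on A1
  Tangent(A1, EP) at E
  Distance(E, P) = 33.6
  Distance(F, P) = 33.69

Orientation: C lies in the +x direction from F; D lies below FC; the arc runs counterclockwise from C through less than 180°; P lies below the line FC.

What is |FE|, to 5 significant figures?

43.390

F is at the origin; FC is horizontal with |FC| = 49.2 and C on the +x side, so C = (49.200, 0.0000). A1 meets FC tangentially, so DC is at right angles to FC, so D = C + (0, -8.1) = (49.200, -8.1000). Since DE ⟂ EP (tangency), |DP| = √(8.1² + 33.6²) = 34.563 regardless of where E sits on A1. So P lies on both circle(F, 33.69) and circle(D, 34.563); the below-FC intersection is P = (20.226, -26.943). E is the foot of the tangent from P: E = (43.316, -2.5337).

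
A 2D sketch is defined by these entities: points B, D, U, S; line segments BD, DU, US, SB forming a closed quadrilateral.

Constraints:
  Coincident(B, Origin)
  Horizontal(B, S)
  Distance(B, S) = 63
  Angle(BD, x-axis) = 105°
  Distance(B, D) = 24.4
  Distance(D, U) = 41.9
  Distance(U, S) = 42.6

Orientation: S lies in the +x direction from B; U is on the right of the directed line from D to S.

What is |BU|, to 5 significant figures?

22.651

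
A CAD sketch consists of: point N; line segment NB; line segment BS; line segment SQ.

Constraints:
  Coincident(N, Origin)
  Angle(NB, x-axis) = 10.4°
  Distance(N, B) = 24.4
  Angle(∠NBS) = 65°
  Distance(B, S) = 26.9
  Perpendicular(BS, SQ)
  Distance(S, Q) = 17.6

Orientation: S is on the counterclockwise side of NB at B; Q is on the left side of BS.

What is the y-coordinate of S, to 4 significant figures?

26.33

N is at the origin; NB runs at 10.4° with length 24.4, so B = 24.4·(cos 10.4°, sin 10.4°) = (24.00, 4.405). ∠NBS = 65.0°, so BS runs at 10.4° + (180° − 65.0°) = 125.4° from the x-axis; with |BS| = 26.9, S = B + 26.9·(cos 125.4°, sin 125.4°) = (8.416, 26.33). So S.y = 26.33.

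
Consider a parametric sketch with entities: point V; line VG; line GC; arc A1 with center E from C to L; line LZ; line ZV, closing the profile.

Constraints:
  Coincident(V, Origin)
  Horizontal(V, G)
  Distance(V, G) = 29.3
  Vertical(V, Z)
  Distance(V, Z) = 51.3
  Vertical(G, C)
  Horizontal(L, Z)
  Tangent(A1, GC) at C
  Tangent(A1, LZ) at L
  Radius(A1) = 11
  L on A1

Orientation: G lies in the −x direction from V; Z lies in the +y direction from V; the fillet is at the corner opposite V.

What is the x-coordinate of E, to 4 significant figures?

-18.30

V is at the origin; VG is horizontal with |VG| = 29.3 and G on the −x side, so G = (-29.30, 0.000). V and Z share the same x with |VZ| = 51.3 and Z on the +y side, so Z = (0.000, 51.30). The virtual corner opposite V is at (-29.30, 51.30). Since A1 is tangent to GC there, EC ⟂ GC and since A1 is tangent to LZ there, EL ⟂ LZ, with radius 11.0, so the center E sits 11.0 in from both sides at E = (-18.30, 40.30). So E.x = -18.30.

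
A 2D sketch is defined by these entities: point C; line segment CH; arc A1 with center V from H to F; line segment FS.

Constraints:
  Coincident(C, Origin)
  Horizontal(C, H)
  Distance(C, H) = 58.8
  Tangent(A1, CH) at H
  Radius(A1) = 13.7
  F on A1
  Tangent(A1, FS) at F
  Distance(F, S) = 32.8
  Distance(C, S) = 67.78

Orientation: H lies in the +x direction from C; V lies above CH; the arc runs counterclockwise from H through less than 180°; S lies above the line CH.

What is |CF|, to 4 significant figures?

72.86

C is at the origin; C and H share the same y with |CH| = 58.8 and H on the +x side, so H = (58.80, 0.000). The tangent condition forces VH to be normal to CH, so V = H + (0, 13.7) = (58.80, 13.70). Since VF ⟂ FS (tangency), |VS| = √(13.7² + 32.8²) = 35.55 regardless of where F sits on A1. So S lies on both circle(C, 67.78) and circle(V, 35.55); the above-CH intersection is S = (48.22, 47.63). F is the foot of the tangent from S: F = (69.30, 22.50).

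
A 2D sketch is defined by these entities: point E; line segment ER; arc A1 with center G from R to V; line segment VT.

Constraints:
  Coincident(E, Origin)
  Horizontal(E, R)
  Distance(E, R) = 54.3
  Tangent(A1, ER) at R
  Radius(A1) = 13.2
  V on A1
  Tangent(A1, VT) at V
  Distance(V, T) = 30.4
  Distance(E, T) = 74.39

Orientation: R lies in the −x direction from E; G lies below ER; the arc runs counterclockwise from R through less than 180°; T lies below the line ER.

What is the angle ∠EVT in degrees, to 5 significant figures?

87.805°

E is at the origin; E and R share the same y with |ER| = 54.3 and R on the −x side, so R = (-54.300, 0.0000). Tangency of A1 to ER means the radius GR is perpendicular to ER, so G = R + (0, -13.2) = (-54.300, -13.200). Since GV ⟂ VT (tangency), |GT| = √(13.2² + 30.4²) = 33.142 regardless of where V sits on A1. So T lies on both circle(E, 74.39) and circle(G, 33.142); the below-ER intersection is T = (-58.393, -46.088). V is the foot of the tangent from T: V = (-66.964, -16.922).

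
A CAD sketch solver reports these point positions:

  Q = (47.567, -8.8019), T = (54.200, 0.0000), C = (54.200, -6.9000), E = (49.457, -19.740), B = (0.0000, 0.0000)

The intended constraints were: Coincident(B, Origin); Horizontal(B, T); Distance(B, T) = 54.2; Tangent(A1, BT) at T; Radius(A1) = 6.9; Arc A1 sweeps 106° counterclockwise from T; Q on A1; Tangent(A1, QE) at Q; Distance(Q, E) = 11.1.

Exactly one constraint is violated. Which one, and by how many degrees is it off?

Tangent(A1, QE) at Q — off by 6.20°.

B = (0.00, 0.00) ✓; B.y = 0.00, T.y = 0.00 ✓; |BT| = 54.20 ✓; ∠(CT, TB) = 90.00° ✓; |CT| = 6.900 ✓; bearing(C→Q) − bearing(C→T) = 106.0° ✓; |CQ| = 6.900 ✓; ∠(CQ, QE) = 96.20° ✗; |QE| = 11.10 ✓.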